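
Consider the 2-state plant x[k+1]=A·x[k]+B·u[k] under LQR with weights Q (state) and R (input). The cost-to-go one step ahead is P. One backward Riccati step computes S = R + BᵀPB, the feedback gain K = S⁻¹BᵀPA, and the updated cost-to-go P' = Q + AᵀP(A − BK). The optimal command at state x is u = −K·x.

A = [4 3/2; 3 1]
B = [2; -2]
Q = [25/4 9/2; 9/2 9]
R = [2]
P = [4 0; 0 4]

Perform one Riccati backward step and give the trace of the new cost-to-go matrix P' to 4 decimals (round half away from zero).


125.8971

BᵀP = [8.0000 -8.0000]
S = R + BᵀPB = [2] + [32.0000] = [34.0000]
BᵀPA = [8.0000 4.0000]
K = S⁻¹·BᵀPA = [0.2353 0.1176]
A−BK = [3.5294 1.2647; 3.4706 1.2353]
AᵀP(A−BK) = [98.1176 35.0588; 35.0588 12.5294]
P' = Q + AᵀP(A−BK) = [104.3676 39.5588; 39.5588 21.5294]
tr(P') = 125.8971


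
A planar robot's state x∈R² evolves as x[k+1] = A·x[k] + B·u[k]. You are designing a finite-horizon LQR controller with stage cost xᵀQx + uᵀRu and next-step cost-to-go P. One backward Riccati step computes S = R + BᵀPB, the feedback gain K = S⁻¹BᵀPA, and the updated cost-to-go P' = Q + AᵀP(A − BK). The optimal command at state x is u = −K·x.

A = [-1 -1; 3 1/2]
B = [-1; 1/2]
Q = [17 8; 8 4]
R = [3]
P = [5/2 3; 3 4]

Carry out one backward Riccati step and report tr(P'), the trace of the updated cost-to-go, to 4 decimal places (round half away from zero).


BᵀP = [-1.0000 -1.0000]
S = R + BᵀPB = [3] + [0.5000] = [3.5000]
BᵀPA = [-2.0000 0.5000]
K = S⁻¹·BᵀPA = [-0.5714 0.1429]
A−BK = [-1.5714 -0.8571; 3.2857 0.4286]
AᵀP(A−BK) = [19.3571 -1.7143; -1.7143 0.4286]
P' = Q + AᵀP(A−BK) = [36.3571 6.2857; 6.2857 4.4286]
tr(P') = 40.7857

40.7857


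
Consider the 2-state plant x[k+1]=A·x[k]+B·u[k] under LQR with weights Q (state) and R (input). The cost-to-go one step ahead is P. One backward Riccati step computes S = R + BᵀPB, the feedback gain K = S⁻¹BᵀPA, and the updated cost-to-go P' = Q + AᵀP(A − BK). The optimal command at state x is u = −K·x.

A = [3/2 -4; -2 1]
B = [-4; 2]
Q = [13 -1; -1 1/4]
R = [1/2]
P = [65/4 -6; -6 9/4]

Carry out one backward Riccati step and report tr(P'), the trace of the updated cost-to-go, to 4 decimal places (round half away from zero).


13.8491

BᵀP = [-77.0000 28.5000]
S = R + BᵀPB = [1/2] + [365.0000] = [365.5000]
BᵀPA = [-172.5000 336.5000]
K = S⁻¹·BᵀPA = [-0.4720 0.9207]
A−BK = [-0.3878 -0.3174; -1.0561 -0.8413]
AᵀP(A−BK) = [0.1501 -0.1867; -0.1867 0.4490]
P' = Q + AᵀP(A−BK) = [13.1501 -1.1867; -1.1867 0.6990]
tr(P') = 13.8491


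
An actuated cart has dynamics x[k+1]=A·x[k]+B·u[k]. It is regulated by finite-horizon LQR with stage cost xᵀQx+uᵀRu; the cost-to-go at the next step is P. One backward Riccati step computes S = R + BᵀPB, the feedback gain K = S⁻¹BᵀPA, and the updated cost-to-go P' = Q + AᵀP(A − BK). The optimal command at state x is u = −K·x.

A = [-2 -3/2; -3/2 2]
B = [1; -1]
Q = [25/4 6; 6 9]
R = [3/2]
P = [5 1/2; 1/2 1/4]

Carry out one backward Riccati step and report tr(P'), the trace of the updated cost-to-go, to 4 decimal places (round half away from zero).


25.9837

BᵀP = [4.5000 0.2500]
S = R + BᵀPB = [3/2] + [4.2500] = [5.7500]
BᵀPA = [-9.3750 -6.2500]
K = S⁻¹·BᵀPA = [-1.6304 -1.0870]
A−BK = [-0.3696 -0.4130; -3.1304 0.9130]
AᵀP(A−BK) = [8.2772 3.1848; 3.1848 2.4565]
P' = Q + AᵀP(A−BK) = [14.5272 9.1848; 9.1848 11.4565]
tr(P') = 25.9837


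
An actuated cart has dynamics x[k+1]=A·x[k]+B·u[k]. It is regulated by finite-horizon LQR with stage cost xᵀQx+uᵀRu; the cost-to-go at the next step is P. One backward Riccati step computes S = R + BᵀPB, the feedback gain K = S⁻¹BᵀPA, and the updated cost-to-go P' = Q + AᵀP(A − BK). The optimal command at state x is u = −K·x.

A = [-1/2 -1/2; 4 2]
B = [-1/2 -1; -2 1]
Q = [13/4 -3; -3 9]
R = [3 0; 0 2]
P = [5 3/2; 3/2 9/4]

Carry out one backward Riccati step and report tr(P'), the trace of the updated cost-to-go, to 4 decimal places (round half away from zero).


BᵀP = [-5.5000 -5.2500; -3.5000 0.7500]
S = R + BᵀPB = [3 0; 0 2] + [13.2500 0.2500; 0.2500 4.2500] = [16.2500 0.2500; 0.2500 6.2500]
BᵀPA = [-18.2500 -7.7500; 4.7500 3.2500]
K = S⁻¹·BᵀPA = [-1.1355 -0.4852; 0.8054 0.5394]
A−BK = [-0.2623 -0.2032; 0.9236 0.4901]
AᵀP(A−BK) = [6.7020 3.3325; 3.3325 1.7365]
P' = Q + AᵀP(A−BK) = [9.9520 0.3325; 0.3325 10.7365]
tr(P') = 20.6884

20.6884


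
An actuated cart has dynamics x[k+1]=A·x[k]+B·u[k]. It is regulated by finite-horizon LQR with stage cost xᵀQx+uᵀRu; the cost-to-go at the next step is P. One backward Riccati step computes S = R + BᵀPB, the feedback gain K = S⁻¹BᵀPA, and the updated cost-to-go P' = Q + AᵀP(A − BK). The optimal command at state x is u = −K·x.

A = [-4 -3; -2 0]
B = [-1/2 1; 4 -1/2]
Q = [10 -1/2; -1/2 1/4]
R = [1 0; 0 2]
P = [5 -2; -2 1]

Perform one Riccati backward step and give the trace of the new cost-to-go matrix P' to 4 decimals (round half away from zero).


BᵀP = [-10.5000 5.0000; 6.0000 -2.5000]
S = R + BᵀPB = [1 0; 0 2] + [25.2500 -13.0000; -13.0000 7.2500] = [26.2500 -13.0000; -13.0000 9.2500]
BᵀPA = [32.0000 31.5000; -19.0000 -18.0000]
K = S⁻¹·BᵀPA = [0.6638 0.7773; -1.1211 -0.8535]
A−BK = [-2.5470 -1.7578; -5.2159 -3.5360]
AᵀP(A−BK) = [9.4564 6.9094; 6.9094 5.1516]
P' = Q + AᵀP(A−BK) = [19.4564 6.4094; 6.4094 5.4016]
tr(P') = 24.8580

24.8580


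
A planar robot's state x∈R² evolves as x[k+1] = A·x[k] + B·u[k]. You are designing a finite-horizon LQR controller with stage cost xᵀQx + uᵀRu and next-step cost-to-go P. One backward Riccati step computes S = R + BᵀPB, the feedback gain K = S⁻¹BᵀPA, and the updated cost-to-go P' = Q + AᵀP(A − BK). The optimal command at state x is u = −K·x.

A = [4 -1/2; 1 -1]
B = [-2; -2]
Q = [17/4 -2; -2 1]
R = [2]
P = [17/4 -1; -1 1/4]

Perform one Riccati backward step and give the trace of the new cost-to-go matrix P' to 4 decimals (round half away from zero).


15.5365

BᵀP = [-6.5000 1.5000]
S = R + BᵀPB = [2] + [10.0000] = [12.0000]
BᵀPA = [-24.5000 1.7500]
K = S⁻¹·BᵀPA = [-2.0417 0.1458]
A−BK = [-0.0833 -0.2083; -3.0833 -0.7083]
AᵀP(A−BK) = [10.2292 -0.6771; -0.6771 0.0573]
P' = Q + AᵀP(A−BK) = [14.4792 -2.6771; -2.6771 1.0573]
tr(P') = 15.5365


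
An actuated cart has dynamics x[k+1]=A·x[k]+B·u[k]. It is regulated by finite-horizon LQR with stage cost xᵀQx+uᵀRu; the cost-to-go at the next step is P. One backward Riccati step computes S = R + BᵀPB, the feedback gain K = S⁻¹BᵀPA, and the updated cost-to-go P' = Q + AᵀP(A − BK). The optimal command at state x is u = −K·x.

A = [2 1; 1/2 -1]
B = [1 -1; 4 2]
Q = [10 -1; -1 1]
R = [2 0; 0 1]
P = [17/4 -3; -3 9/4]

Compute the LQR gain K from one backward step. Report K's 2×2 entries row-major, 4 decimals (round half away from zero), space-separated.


0.0302 -0.1166 -0.6608 -0.5885

BᵀP = [-7.7500 6.0000; -10.2500 7.5000]
S = R + BᵀPB = [2 0; 0 1] + [16.2500 19.7500; 19.7500 25.2500] = [18.2500 19.7500; 19.7500 26.2500]
BᵀPA = [-12.5000 -13.7500; -16.7500 -17.7500]
K = S⁻¹·BᵀPA = [0.0302 -0.1166; -0.6608 -0.5885]
A−BK = [1.3090 0.5281; 1.7008 0.6433]
AᵀP(A−BK) = [0.8713 0.5607; 0.5607 0.4515]
P' = Q + AᵀP(A−BK) = [10.8713 -0.4393; -0.4393 1.4515]
tr(P') = 12.3229


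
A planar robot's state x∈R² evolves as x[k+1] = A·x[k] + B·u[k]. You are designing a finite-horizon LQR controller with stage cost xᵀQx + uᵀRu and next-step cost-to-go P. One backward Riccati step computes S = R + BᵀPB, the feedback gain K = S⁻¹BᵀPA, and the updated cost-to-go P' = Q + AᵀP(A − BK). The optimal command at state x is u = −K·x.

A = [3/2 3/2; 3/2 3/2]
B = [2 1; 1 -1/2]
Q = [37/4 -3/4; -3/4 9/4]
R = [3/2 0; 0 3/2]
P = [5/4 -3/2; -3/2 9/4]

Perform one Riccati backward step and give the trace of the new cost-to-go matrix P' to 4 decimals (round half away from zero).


13.0341

BᵀP = [1.0000 -0.7500; 2.0000 -2.6250]
S = R + BᵀPB = [3/2 0; 0 3/2] + [1.2500 1.3750; 1.3750 3.3125] = [2.7500 1.3750; 1.3750 4.8125]
BᵀPA = [0.3750 0.3750; -0.9375 -0.9375]
K = S⁻¹·BᵀPA = [0.2727 0.2727; -0.2727 -0.2727]
A−BK = [1.2273 1.2273; 1.0909 1.0909]
AᵀP(A−BK) = [0.7670 0.7670; 0.7670 0.7670]
P' = Q + AᵀP(A−BK) = [10.0170 0.0170; 0.0170 3.0170]
tr(P') = 13.0341


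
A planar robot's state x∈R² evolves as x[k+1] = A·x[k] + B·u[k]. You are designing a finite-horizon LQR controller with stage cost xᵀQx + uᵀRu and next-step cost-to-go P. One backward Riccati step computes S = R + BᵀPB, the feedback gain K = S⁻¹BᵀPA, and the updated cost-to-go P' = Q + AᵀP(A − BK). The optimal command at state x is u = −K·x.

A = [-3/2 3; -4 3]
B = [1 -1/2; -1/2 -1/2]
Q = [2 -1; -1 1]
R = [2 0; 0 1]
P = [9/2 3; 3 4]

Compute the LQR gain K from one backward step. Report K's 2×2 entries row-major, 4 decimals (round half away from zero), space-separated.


BᵀP = [3.0000 1.0000; -3.7500 -3.5000]
S = R + BᵀPB = [2 0; 0 1] + [2.5000 -2.0000; -2.0000 3.6250] = [4.5000 -2.0000; -2.0000 4.6250]
BᵀPA = [-8.5000 12.0000; 19.6250 -21.7500]
K = S⁻¹·BᵀPA = [-0.0037 0.7138; 4.2416 -4.3941]
A−BK = [0.6245 0.0892; -1.8810 1.1599]
AᵀP(A−BK) = [26.8513 -25.4498; -25.4498 26.3643]
P' = Q + AᵀP(A−BK) = [28.8513 -26.4498; -26.4498 27.3643]
tr(P') = 56.2156

-0.0037 0.7138 4.2416 -4.3941


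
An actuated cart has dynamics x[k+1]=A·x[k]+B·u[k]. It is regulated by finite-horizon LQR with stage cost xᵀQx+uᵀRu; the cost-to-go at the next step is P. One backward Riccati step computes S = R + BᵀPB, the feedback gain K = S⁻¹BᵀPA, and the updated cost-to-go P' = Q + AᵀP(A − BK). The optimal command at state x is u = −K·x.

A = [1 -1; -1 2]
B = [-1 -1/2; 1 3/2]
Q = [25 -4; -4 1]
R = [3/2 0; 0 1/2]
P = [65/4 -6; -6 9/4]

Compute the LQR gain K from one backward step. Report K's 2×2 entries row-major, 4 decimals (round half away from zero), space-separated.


BᵀP = [-22.2500 8.2500; -17.1250 6.3750]
S = R + BᵀPB = [3/2 0; 0 1/2] + [30.5000 23.5000; 23.5000 18.1250] = [32.0000 23.5000; 23.5000 18.6250]
BᵀPA = [-30.5000 38.7500; -23.5000 29.8750]
K = S⁻¹·BᵀPA = [-0.3614 0.4493; -0.8057 1.0371]
A−BK = [0.2357 -0.0321; 0.5700 -0.0050]
AᵀP(A−BK) = [0.5421 -0.6739; -0.6739 0.8555]
P' = Q + AᵀP(A−BK) = [25.5421 -4.6739; -4.6739 1.8555]
tr(P') = 27.3977

-0.3614 0.4493 -0.8057 1.0371


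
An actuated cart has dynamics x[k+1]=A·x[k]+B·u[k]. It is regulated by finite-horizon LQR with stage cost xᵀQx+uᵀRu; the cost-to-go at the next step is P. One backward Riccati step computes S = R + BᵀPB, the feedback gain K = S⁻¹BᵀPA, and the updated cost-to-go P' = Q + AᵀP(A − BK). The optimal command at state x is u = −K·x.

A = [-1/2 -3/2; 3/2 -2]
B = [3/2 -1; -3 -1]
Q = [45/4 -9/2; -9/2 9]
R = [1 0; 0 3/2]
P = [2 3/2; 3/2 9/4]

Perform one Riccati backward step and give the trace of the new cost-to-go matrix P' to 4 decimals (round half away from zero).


BᵀP = [-1.5000 -4.5000; -3.5000 -3.7500]
S = R + BᵀPB = [1 0; 0 3/2] + [11.2500 6.0000; 6.0000 7.2500] = [12.2500 6.0000; 6.0000 8.7500]
BᵀPA = [-6.0000 11.2500; -3.8750 12.7500]
K = S⁻¹·BᵀPA = [-0.4109 0.3082; -0.1611 1.2458]
A−BK = [-0.0448 -0.7164; 0.1062 0.1703]
AᵀP(A−BK) = [0.2229 -0.4484; -0.4484 3.1488]
P' = Q + AᵀP(A−BK) = [11.4729 -4.9484; -4.9484 12.1488]
tr(P') = 23.6217

23.6217


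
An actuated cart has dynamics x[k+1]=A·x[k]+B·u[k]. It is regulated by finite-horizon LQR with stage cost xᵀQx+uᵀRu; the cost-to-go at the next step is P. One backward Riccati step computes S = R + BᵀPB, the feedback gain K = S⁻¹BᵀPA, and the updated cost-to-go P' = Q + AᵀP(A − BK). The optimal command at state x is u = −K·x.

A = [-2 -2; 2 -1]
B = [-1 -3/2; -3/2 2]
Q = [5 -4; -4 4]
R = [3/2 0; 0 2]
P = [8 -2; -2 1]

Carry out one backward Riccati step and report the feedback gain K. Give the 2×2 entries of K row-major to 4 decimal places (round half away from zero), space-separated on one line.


0.2894 0.8349 1.0983 0.5529

BᵀP = [-5.0000 0.5000; -16.0000 5.0000]
S = R + BᵀPB = [3/2 0; 0 2] + [4.2500 8.5000; 8.5000 34.0000] = [5.7500 8.5000; 8.5000 36.0000]
BᵀPA = [11.0000 9.5000; 42.0000 27.0000]
K = S⁻¹·BᵀPA = [0.2894 0.8349; 1.0983 0.5529]
A−BK = [-0.0631 -0.3358; 0.2375 -0.8534]
AᵀP(A−BK) = [2.6865 1.5955; 1.5955 2.1410]
P' = Q + AᵀP(A−BK) = [7.6865 -2.4045; -2.4045 6.1410]
tr(P') = 13.8275


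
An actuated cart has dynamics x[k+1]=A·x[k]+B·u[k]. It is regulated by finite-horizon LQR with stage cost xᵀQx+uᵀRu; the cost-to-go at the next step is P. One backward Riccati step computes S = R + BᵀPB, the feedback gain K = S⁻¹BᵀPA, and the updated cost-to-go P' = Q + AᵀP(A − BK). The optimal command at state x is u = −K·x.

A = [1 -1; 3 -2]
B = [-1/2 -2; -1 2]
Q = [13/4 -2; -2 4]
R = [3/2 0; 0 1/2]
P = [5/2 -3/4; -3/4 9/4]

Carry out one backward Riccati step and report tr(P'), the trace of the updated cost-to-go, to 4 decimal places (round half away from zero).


16.4408

BᵀP = [-0.5000 -1.8750; -6.5000 6.0000]
S = R + BᵀPB = [3/2 0; 0 1/2] + [2.1250 -2.7500; -2.7500 25.0000] = [3.6250 -2.7500; -2.7500 25.5000]
BᵀPA = [-6.1250 4.2500; 11.5000 -5.5000]
K = S⁻¹·BᵀPA = [-1.4676 1.0987; 0.2927 -0.0972]
A−BK = [0.8516 -0.6451; 0.9470 -0.7069]
AᵀP(A−BK) = [5.8948 -4.4028; -4.4028 3.2960]
P' = Q + AᵀP(A−BK) = [9.1448 -6.4028; -6.4028 7.2960]
tr(P') = 16.4408


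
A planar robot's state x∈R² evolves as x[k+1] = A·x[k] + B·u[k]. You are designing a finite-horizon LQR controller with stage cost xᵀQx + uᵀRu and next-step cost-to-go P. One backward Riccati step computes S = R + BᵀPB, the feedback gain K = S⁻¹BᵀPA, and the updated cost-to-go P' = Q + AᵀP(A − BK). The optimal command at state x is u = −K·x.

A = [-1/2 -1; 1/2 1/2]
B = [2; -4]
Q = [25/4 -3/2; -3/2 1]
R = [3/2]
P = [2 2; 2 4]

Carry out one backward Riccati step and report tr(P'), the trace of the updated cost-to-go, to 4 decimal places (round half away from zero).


8.2681

BᵀP = [-4.0000 -12.0000]
S = R + BᵀPB = [3/2] + [40.0000] = [41.5000]
BᵀPA = [-4.0000 -2.0000]
K = S⁻¹·BᵀPA = [-0.0964 -0.0482]
A−BK = [-0.3072 -0.9036; 0.1145 0.3072]
AᵀP(A−BK) = [0.1145 0.3072; 0.3072 0.9036]
P' = Q + AᵀP(A−BK) = [6.3645 -1.1928; -1.1928 1.9036]
tr(P') = 8.2681


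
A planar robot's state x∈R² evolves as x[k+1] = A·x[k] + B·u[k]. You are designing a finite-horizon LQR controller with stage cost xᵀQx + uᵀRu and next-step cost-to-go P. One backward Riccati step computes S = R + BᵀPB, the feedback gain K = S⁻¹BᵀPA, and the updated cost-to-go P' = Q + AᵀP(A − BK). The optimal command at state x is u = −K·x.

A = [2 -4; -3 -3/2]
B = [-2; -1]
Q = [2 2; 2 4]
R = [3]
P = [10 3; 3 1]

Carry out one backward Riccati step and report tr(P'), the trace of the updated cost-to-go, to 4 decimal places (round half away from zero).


BᵀP = [-23.0000 -7.0000]
S = R + BᵀPB = [3] + [53.0000] = [56.0000]
BᵀPA = [-25.0000 102.5000]
K = S⁻¹·BᵀPA = [-0.4464 1.8304]
A−BK = [1.1071 -0.3393; -3.4464 0.3304]
AᵀP(A−BK) = [1.8393 -2.7411; -2.7411 10.6384]
P' = Q + AᵀP(A−BK) = [3.8393 -0.7411; -0.7411 14.6384]
tr(P') = 18.4777

18.4777


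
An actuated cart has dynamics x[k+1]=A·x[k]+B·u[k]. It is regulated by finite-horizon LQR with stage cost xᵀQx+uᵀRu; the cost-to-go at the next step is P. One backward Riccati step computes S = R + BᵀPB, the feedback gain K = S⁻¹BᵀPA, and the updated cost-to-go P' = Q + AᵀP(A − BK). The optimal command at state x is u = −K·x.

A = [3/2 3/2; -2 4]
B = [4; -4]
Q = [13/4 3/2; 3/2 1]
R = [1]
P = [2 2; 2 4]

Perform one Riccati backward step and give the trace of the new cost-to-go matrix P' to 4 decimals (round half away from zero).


66.4621

BᵀP = [0.0000 -8.0000]
S = R + BᵀPB = [1] + [32.0000] = [33.0000]
BᵀPA = [16.0000 -32.0000]
K = S⁻¹·BᵀPA = [0.4848 -0.9697]
A−BK = [-0.4394 5.3788; -0.0606 0.1212]
AᵀP(A−BK) = [0.7424 -5.9848; -5.9848 61.4697]
P' = Q + AᵀP(A−BK) = [3.9924 -4.4848; -4.4848 62.4697]
tr(P') = 66.4621


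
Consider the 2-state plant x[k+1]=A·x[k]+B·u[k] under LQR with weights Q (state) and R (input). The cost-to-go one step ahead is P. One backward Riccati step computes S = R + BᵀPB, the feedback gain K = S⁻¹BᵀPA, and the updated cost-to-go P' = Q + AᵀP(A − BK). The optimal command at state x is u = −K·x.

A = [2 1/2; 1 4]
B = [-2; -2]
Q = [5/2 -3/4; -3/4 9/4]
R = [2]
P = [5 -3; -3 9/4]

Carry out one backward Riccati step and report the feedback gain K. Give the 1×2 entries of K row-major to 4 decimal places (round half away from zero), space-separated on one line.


-0.9286 0.5714

BᵀP = [-4.0000 1.5000]
S = R + BᵀPB = [2] + [5.0000] = [7.0000]
BᵀPA = [-6.5000 4.0000]
K = S⁻¹·BᵀPA = [-0.9286 0.5714]
A−BK = [0.1429 1.6429; -0.8571 5.1429]
AᵀP(A−BK) = [4.2143 -7.7857; -7.7857 22.9643]
P' = Q + AᵀP(A−BK) = [6.7143 -8.5357; -8.5357 25.2143]
tr(P') = 31.9286


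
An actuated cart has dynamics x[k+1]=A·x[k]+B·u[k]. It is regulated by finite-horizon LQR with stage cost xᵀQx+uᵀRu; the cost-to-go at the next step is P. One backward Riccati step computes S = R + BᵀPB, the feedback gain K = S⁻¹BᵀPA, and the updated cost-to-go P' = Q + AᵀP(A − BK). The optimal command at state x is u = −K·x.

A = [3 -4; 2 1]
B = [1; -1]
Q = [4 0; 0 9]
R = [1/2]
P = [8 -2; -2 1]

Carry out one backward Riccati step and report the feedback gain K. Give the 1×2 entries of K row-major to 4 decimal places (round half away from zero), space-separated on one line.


BᵀP = [10.0000 -3.0000]
S = R + BᵀPB = [1/2] + [13.0000] = [13.5000]
BᵀPA = [24.0000 -43.0000]
K = S⁻¹·BᵀPA = [1.7778 -3.1852]
A−BK = [1.2222 -0.8148; 3.7778 -2.1852]
AᵀP(A−BK) = [9.3333 -7.5556; -7.5556 8.0370]
P' = Q + AᵀP(A−BK) = [13.3333 -7.5556; -7.5556 17.0370]
tr(P') = 30.3704

1.7778 -3.1852


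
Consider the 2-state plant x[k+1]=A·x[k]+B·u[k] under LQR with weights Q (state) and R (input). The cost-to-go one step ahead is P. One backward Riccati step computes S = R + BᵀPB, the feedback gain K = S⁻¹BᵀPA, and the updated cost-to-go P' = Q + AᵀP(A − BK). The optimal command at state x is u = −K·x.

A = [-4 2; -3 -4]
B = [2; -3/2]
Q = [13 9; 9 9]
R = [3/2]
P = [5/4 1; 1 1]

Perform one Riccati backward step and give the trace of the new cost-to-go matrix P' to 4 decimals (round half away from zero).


BᵀP = [1.0000 0.5000]
S = R + BᵀPB = [3/2] + [1.2500] = [2.7500]
BᵀPA = [-5.5000 0.0000]
K = S⁻¹·BᵀPA = [-2.0000 0.0000]
A−BK = [0.0000 2.0000; -6.0000 -4.0000]
AᵀP(A−BK) = [42.0000 12.0000; 12.0000 5.0000]
P' = Q + AᵀP(A−BK) = [55.0000 21.0000; 21.0000 14.0000]
tr(P') = 69.0000

69.0000


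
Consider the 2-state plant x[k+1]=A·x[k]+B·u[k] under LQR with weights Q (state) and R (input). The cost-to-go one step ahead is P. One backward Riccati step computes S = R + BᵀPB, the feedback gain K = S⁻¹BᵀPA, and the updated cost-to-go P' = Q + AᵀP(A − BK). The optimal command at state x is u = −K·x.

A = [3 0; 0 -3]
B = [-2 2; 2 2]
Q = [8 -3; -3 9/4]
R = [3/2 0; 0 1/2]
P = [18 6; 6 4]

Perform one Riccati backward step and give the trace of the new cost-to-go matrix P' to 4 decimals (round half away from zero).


12.3587

BᵀP = [-24.0000 -4.0000; 48.0000 20.0000]
S = R + BᵀPB = [3/2 0; 0 1/2] + [40.0000 -56.0000; -56.0000 136.0000] = [41.5000 -56.0000; -56.0000 136.5000]
BᵀPA = [-72.0000 12.0000; 144.0000 -60.0000]
K = S⁻¹·BᵀPA = [-0.6976 -0.6810; 0.7688 -0.7189]
A−BK = [0.0673 0.0759; -0.1424 -0.2002]
AᵀP(A−BK) = [1.0731 0.4965; 0.4965 1.0357]
P' = Q + AᵀP(A−BK) = [9.0731 -2.5035; -2.5035 3.2857]
tr(P') = 12.3587


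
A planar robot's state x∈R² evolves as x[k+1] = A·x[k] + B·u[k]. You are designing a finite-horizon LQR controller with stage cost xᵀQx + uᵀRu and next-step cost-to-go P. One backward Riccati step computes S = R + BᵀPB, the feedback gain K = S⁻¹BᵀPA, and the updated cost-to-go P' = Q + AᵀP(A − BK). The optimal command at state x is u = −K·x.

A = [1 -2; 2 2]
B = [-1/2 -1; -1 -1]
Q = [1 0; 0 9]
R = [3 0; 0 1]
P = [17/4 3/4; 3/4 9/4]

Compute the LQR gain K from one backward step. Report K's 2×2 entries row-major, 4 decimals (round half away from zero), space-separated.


BᵀP = [-2.8750 -2.6250; -5.0000 -3.0000]
S = R + BᵀPB = [3 0; 0 1] + [4.0625 5.5000; 5.5000 8.0000] = [7.0625 5.5000; 5.5000 9.0000]
BᵀPA = [-8.1250 0.5000; -11.0000 4.0000]
K = S⁻¹·BᵀPA = [-0.3790 -0.5253; -0.9906 0.7655]
A−BK = [-0.1801 -1.4972; 0.6304 2.2402]
AᵀP(A−BK) = [2.2739 3.1520; 3.1520 17.2008]
P' = Q + AᵀP(A−BK) = [3.2739 3.1520; 3.1520 26.2008]
tr(P') = 29.4747

-0.3790 -0.5253 -0.9906 0.7655


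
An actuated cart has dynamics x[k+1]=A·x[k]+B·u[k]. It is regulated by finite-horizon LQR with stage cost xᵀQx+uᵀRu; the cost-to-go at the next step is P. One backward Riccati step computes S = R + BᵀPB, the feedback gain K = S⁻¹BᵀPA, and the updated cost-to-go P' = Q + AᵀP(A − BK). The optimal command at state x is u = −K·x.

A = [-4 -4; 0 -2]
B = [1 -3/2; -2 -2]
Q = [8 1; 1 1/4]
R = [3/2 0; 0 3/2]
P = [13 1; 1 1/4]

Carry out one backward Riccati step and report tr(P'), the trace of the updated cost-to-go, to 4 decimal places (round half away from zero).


BᵀP = [11.0000 0.5000; -21.5000 -2.0000]
S = R + BᵀPB = [3/2 0; 0 3/2] + [10.0000 -17.5000; -17.5000 36.2500] = [11.5000 -17.5000; -17.5000 37.7500]
BᵀPA = [-44.0000 -45.0000; 86.0000 90.0000]
K = S⁻¹·BᵀPA = [-1.2199 -0.9677; 1.7126 1.9355]
A−BK = [-0.2111 -0.1290; 0.9853 -0.0645]
AᵀP(A−BK) = [7.0381 6.9677; 6.9677 7.2581]
P' = Q + AᵀP(A−BK) = [15.0381 7.9677; 7.9677 7.5081]
tr(P') = 22.5462

22.5462


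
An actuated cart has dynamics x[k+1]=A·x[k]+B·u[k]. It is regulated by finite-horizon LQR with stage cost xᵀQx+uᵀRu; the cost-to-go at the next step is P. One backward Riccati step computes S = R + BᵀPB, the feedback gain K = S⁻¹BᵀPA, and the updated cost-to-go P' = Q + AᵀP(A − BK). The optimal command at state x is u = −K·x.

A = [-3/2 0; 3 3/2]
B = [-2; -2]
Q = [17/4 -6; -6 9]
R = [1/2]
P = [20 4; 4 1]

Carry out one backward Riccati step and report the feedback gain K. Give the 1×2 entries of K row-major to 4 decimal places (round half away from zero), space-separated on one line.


BᵀP = [-48.0000 -10.0000]
S = R + BᵀPB = [1/2] + [116.0000] = [116.5000]
BᵀPA = [42.0000 -15.0000]
K = S⁻¹·BᵀPA = [0.3605 -0.1288]
A−BK = [-0.7790 -0.2575; 3.7210 1.2425]
AᵀP(A−BK) = [2.8584 0.9077; 0.9077 0.3187]
P' = Q + AᵀP(A−BK) = [7.1084 -5.0923; -5.0923 9.3187]
tr(P') = 16.4270

0.3605 -0.1288


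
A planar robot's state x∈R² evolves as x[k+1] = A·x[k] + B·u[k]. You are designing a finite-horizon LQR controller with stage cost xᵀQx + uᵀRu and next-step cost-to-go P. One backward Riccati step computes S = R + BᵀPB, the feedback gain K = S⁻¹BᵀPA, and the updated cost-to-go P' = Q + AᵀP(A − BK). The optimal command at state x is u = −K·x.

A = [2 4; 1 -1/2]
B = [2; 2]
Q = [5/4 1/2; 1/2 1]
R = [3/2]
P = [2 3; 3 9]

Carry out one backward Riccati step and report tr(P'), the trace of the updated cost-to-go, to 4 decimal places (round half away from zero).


BᵀP = [10.0000 24.0000]
S = R + BᵀPB = [3/2] + [68.0000] = [69.5000]
BᵀPA = [44.0000 28.0000]
K = S⁻¹·BᵀPA = [0.6331 0.4029]
A−BK = [0.7338 3.1942; -0.2662 -1.3058]
AᵀP(A−BK) = [1.1439 2.7734; 2.7734 10.9694]
P' = Q + AᵀP(A−BK) = [2.3939 3.2734; 3.2734 11.9694]
tr(P') = 14.3633

14.3633


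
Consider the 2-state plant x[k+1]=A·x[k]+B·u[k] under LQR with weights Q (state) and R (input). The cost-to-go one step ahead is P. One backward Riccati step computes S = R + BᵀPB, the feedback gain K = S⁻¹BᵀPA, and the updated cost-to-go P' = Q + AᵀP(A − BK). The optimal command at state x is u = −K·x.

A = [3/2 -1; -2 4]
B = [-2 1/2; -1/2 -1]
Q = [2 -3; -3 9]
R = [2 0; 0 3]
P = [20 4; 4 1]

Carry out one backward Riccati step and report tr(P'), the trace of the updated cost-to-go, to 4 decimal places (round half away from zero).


15.4805

BᵀP = [-42.0000 -8.5000; 6.0000 1.0000]
S = R + BᵀPB = [2 0; 0 3] + [88.2500 -12.5000; -12.5000 2.0000] = [90.2500 -12.5000; -12.5000 5.0000]
BᵀPA = [-46.0000 8.0000; 7.0000 -2.0000]
K = S⁻¹·BᵀPA = [-0.4831 0.0508; 0.1924 -0.2729]
A−BK = [0.4377 -0.7619; -2.0492 3.7525]
AᵀP(A−BK) = [1.4331 -1.7508; -1.7508 3.0475]
P' = Q + AᵀP(A−BK) = [3.4331 -4.7508; -4.7508 12.0475]
tr(P') = 15.4805


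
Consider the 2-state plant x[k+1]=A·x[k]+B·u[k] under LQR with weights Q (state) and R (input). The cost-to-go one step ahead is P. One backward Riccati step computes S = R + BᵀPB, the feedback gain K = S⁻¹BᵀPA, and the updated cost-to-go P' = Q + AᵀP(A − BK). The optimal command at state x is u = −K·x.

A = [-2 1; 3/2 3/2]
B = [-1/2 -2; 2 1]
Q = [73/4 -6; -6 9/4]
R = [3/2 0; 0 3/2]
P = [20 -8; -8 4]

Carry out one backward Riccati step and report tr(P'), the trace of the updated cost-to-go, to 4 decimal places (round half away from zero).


23.2177

BᵀP = [-26.0000 12.0000; -48.0000 20.0000]
S = R + BᵀPB = [3/2 0; 0 3/2] + [37.0000 64.0000; 64.0000 116.0000] = [38.5000 64.0000; 64.0000 117.5000]
BᵀPA = [70.0000 -8.0000; 126.0000 -18.0000]
K = S⁻¹·BᵀPA = [0.3764 0.4956; 0.8673 -0.4231]
A−BK = [-0.0771 0.4015; -0.1201 0.9319]
AᵀP(A−BK) = [1.3694 -0.3770; -0.3770 1.3483]
P' = Q + AᵀP(A−BK) = [19.6194 -6.3770; -6.3770 3.5983]
tr(P') = 23.2177


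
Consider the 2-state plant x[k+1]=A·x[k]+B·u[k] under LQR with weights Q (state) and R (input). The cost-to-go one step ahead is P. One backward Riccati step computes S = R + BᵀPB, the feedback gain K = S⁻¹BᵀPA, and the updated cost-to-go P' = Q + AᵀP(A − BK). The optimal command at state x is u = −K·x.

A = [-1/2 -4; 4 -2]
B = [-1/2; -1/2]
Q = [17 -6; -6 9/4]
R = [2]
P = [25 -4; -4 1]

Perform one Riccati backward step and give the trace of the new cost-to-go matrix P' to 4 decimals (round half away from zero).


BᵀP = [-10.5000 1.5000]
S = R + BᵀPB = [2] + [4.5000] = [6.5000]
BᵀPA = [11.2500 39.0000]
K = S⁻¹·BᵀPA = [1.7308 6.0000]
A−BK = [0.3654 -1.0000; 4.8654 1.0000]
AᵀP(A−BK) = [18.7788 34.5000; 34.5000 106.0000]
P' = Q + AᵀP(A−BK) = [35.7788 28.5000; 28.5000 108.2500]
tr(P') = 144.0288

144.0288


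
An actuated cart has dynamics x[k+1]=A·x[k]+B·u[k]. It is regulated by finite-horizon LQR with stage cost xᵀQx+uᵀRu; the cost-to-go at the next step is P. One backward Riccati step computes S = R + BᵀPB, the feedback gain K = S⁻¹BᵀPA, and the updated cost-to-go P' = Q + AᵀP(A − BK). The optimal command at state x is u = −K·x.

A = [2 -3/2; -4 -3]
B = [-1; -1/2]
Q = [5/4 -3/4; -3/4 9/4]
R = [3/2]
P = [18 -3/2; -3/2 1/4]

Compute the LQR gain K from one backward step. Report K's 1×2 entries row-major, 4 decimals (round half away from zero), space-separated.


BᵀP = [-17.2500 1.3750]
S = R + BᵀPB = [3/2] + [16.5625] = [18.0625]
BᵀPA = [-40.0000 21.7500]
K = S⁻¹·BᵀPA = [-2.2145 1.2042]
A−BK = [-0.2145 -0.2958; -5.1073 -2.3979]
AᵀP(A−BK) = [11.4187 -2.8339; -2.8339 3.0597]
P' = Q + AᵀP(A−BK) = [12.6687 -3.5839; -3.5839 5.3097]
tr(P') = 17.9784

-2.2145 1.2042


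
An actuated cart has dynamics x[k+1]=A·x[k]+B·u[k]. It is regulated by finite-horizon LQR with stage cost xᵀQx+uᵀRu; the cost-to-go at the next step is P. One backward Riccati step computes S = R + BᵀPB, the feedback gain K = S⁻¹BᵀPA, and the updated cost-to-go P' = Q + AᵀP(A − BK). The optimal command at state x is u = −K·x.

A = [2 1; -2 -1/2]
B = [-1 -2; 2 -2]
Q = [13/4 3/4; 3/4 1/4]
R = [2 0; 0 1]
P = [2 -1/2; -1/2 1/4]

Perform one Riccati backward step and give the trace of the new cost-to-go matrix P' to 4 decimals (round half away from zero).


6.1611

BᵀP = [-3.0000 1.0000; -3.0000 0.5000]
S = R + BᵀPB = [2 0; 0 1] + [5.0000 4.0000; 4.0000 5.0000] = [7.0000 4.0000; 4.0000 6.0000]
BᵀPA = [-8.0000 -3.5000; -7.0000 -3.2500]
K = S⁻¹·BᵀPA = [-0.7692 -0.3077; -0.6538 -0.3365]
A−BK = [-0.0769 0.0192; -1.7692 -0.5577]
AᵀP(A−BK) = [2.2692 0.9327; 0.9327 0.3918]
P' = Q + AᵀP(A−BK) = [5.5192 1.6827; 1.6827 0.6418]
tr(P') = 6.1611


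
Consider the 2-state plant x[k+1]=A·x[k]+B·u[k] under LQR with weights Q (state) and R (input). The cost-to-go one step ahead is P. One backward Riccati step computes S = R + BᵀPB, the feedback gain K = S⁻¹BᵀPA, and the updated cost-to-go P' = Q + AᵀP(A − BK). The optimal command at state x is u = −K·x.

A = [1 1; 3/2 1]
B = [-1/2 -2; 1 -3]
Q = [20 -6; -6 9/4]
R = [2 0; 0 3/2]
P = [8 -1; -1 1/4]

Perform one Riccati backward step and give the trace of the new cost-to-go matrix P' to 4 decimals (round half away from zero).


BᵀP = [-5.0000 0.7500; -13.0000 1.2500]
S = R + BᵀPB = [2 0; 0 3/2] + [3.2500 7.7500; 7.7500 22.2500] = [5.2500 7.7500; 7.7500 23.7500]
BᵀPA = [-3.8750 -4.2500; -11.1250 -11.7500]
K = S⁻¹·BᵀPA = [-0.0899 -0.1528; -0.4391 -0.4449]
A−BK = [0.0769 0.0338; 0.2727 -0.1818]
AᵀP(A−BK) = [0.3293 0.3337; 0.3337 0.3733]
P' = Q + AᵀP(A−BK) = [20.3293 -5.6663; -5.6663 2.6233]
tr(P') = 22.9526

22.9526


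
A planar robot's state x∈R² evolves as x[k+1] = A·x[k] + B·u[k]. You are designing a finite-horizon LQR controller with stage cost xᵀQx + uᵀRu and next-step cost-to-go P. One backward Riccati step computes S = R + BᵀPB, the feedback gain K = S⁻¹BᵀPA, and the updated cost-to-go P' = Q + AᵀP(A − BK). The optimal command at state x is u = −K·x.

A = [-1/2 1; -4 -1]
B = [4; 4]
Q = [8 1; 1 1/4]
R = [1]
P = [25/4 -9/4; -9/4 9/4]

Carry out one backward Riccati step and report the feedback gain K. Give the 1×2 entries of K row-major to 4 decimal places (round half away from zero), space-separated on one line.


-0.1231 0.2462

BᵀP = [16.0000 0.0000]
S = R + BᵀPB = [1] + [64.0000] = [65.0000]
BᵀPA = [-8.0000 16.0000]
K = S⁻¹·BᵀPA = [-0.1231 0.2462]
A−BK = [-0.0077 0.0154; -3.5077 -1.9846]
AᵀP(A−BK) = [27.5779 15.7192; 15.7192 9.0615]
P' = Q + AᵀP(A−BK) = [35.5779 16.7192; 16.7192 9.3115]
tr(P') = 44.8894


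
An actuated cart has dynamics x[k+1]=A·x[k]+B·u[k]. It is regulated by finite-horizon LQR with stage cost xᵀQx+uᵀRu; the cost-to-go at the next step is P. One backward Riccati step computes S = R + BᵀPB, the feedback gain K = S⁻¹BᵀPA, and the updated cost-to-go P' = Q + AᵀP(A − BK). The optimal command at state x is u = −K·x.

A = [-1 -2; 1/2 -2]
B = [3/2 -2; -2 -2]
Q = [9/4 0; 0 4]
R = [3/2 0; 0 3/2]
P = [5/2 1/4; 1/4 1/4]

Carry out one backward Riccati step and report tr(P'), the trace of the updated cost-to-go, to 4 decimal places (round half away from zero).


7.7361

BᵀP = [3.2500 -0.1250; -5.5000 -1.0000]
S = R + BᵀPB = [3/2 0; 0 3/2] + [5.1250 -6.2500; -6.2500 13.0000] = [6.6250 -6.2500; -6.2500 14.5000]
BᵀPA = [-3.3125 -6.2500; 5.0000 13.0000]
K = S⁻¹·BᵀPA = [-0.2944 -0.1645; 0.2179 0.8257]
A−BK = [-0.1225 -0.1020; 0.3470 -0.6776]
AᵀP(A−BK) = [0.2476 0.3269; 0.3269 1.2385]
P' = Q + AᵀP(A−BK) = [2.4976 0.3269; 0.3269 5.2385]
tr(P') = 7.7361


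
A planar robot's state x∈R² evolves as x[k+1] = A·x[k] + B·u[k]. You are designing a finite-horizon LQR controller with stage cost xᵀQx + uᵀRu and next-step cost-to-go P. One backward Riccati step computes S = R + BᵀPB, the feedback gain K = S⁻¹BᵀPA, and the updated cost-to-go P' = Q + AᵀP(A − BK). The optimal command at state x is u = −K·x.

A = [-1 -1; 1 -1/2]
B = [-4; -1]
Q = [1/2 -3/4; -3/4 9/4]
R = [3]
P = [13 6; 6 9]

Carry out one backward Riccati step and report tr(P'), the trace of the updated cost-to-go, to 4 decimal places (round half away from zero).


BᵀP = [-58.0000 -33.0000]
S = R + BᵀPB = [3] + [265.0000] = [268.0000]
BᵀPA = [25.0000 74.5000]
K = S⁻¹·BᵀPA = [0.0933 0.2780]
A−BK = [-0.6269 0.1119; 1.0933 -0.2220]
AᵀP(A−BK) = [7.6679 -1.4496; -1.4496 0.5401]
P' = Q + AᵀP(A−BK) = [8.1679 -2.1996; -2.1996 2.7901]
tr(P') = 10.9580

10.9580


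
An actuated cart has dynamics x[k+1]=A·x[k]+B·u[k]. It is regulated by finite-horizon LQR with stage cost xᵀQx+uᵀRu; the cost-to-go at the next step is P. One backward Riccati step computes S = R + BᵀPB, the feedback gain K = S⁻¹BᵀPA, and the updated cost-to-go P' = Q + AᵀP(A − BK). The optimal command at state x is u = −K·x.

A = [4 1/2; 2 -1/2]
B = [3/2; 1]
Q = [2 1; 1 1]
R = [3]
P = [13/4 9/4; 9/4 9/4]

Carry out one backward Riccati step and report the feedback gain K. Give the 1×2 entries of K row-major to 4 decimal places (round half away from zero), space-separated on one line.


BᵀP = [7.1250 5.6250]
S = R + BᵀPB = [3] + [16.3125] = [19.3125]
BᵀPA = [39.7500 0.7500]
K = S⁻¹·BᵀPA = [2.0583 0.0388]
A−BK = [0.9126 0.4417; -0.0583 -0.5388]
AᵀP(A−BK) = [15.1845 0.4563; 0.4563 0.2209]
P' = Q + AᵀP(A−BK) = [17.1845 1.4563; 1.4563 1.2209]
tr(P') = 18.4053

2.0583 0.0388


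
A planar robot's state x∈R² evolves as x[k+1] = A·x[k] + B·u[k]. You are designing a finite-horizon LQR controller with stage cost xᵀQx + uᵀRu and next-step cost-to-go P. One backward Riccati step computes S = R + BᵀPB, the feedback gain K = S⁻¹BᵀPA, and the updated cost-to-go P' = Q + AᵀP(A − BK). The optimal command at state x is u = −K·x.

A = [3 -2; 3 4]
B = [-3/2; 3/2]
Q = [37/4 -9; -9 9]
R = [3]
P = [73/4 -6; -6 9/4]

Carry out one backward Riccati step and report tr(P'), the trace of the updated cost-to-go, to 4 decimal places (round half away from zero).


BᵀP = [-36.3750 12.3750]
S = R + BᵀPB = [3] + [73.1250] = [76.1250]
BᵀPA = [-72.0000 122.2500]
K = S⁻¹·BᵀPA = [-0.9458 1.6059]
A−BK = [1.5813 0.4089; 4.4187 1.5911]
AᵀP(A−BK) = [8.4015 -2.8744; -2.8744 8.6773]
P' = Q + AᵀP(A−BK) = [17.6515 -11.8744; -11.8744 17.6773]
tr(P') = 35.3288

35.3288


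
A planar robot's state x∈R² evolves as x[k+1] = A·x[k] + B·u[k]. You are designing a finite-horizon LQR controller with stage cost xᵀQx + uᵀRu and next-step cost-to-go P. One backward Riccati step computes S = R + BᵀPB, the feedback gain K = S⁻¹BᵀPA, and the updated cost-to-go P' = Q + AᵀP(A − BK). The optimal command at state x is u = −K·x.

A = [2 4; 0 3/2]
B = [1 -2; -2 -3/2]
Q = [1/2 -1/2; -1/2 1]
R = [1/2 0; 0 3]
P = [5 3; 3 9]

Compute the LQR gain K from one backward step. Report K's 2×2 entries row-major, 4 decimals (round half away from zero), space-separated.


0.4873 0.4264 -0.6684 -1.5950

BᵀP = [-1.0000 -15.0000; -14.5000 -19.5000]
S = R + BᵀPB = [1/2 0; 0 3] + [29.0000 24.5000; 24.5000 58.2500] = [29.5000 24.5000; 24.5000 61.2500]
BᵀPA = [-2.0000 -26.5000; -29.0000 -87.2500]
K = S⁻¹·BᵀPA = [0.4873 0.4264; -0.6684 -1.5950]
A−BK = [0.1759 0.3835; -0.0280 -0.0398]
AᵀP(A−BK) = [1.5912 3.5964; 3.5964 8.3815]
P' = Q + AᵀP(A−BK) = [2.0912 3.0964; 3.0964 9.3815]
tr(P') = 11.4728


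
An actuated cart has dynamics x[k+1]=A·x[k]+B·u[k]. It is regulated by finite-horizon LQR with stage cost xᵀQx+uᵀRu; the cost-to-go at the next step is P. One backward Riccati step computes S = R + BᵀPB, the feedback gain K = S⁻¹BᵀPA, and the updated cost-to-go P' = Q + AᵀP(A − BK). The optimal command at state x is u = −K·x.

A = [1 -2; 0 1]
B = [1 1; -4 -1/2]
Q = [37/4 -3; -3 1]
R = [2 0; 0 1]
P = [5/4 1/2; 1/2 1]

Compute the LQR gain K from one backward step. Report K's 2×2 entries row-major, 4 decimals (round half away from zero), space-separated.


BᵀP = [-0.7500 -3.5000; 1.0000 0.0000]
S = R + BᵀPB = [2 0; 0 1] + [13.2500 1.0000; 1.0000 1.0000] = [15.2500 1.0000; 1.0000 2.0000]
BᵀPA = [-0.7500 -2.0000; 1.0000 -2.0000]
K = S⁻¹·BᵀPA = [-0.0847 -0.0678; 0.5424 -0.9661]
A−BK = [0.5424 -0.9661; -0.0678 0.2458]
AᵀP(A−BK) = [0.6441 -1.0847; -1.0847 1.9322]
P' = Q + AᵀP(A−BK) = [9.8941 -4.0847; -4.0847 2.9322]
tr(P') = 12.8263

-0.0847 -0.0678 0.5424 -0.9661


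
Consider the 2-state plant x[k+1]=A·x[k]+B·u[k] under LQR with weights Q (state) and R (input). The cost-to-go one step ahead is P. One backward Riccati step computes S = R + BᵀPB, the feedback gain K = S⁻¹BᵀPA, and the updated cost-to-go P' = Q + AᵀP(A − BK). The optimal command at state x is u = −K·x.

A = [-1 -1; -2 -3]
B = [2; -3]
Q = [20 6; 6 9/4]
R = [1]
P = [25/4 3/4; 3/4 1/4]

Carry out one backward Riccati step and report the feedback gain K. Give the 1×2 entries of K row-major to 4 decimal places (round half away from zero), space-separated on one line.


BᵀP = [10.2500 0.7500]
S = R + BᵀPB = [1] + [18.2500] = [19.2500]
BᵀPA = [-11.7500 -12.5000]
K = S⁻¹·BᵀPA = [-0.6104 -0.6494]
A−BK = [0.2208 0.2987; -3.8312 -4.9481]
AᵀP(A−BK) = [3.0779 3.8701; 3.8701 4.8831]
P' = Q + AᵀP(A−BK) = [23.0779 9.8701; 9.8701 7.1331]
tr(P') = 30.2110

-0.6104 -0.6494


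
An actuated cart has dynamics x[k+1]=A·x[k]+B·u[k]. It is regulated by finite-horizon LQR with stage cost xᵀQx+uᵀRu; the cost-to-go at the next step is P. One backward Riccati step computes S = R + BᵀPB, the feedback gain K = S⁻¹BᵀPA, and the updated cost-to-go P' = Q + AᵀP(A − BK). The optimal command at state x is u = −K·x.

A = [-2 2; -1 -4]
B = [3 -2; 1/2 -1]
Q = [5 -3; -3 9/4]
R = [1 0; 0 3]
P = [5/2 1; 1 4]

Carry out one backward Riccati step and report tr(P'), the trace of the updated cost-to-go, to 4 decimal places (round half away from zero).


BᵀP = [8.0000 5.0000; -6.0000 -6.0000]
S = R + BᵀPB = [1 0; 0 3] + [26.5000 -21.0000; -21.0000 18.0000] = [27.5000 -21.0000; -21.0000 21.0000]
BᵀPA = [-21.0000 -4.0000; 18.0000 12.0000]
K = S⁻¹·BᵀPA = [-0.4615 1.2308; 0.3956 1.8022]
A−BK = [0.1758 1.9121; -0.3736 -2.8132]
AᵀP(A−BK) = [1.1868 5.4066; 5.4066 41.2967]
P' = Q + AᵀP(A−BK) = [6.1868 2.4066; 2.4066 43.5467]
tr(P') = 49.7335

49.7335


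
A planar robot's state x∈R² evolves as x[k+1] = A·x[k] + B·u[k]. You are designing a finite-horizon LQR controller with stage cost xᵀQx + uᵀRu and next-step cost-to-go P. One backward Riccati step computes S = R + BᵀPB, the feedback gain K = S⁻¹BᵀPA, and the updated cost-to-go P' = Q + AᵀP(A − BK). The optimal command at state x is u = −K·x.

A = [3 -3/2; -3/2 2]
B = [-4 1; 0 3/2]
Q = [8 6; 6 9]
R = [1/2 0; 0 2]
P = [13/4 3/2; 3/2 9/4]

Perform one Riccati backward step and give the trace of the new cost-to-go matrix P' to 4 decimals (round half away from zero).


BᵀP = [-13.0000 -6.0000; 5.5000 4.8750]
S = R + BᵀPB = [1/2 0; 0 2] + [52.0000 -22.0000; -22.0000 12.8125] = [52.5000 -22.0000; -22.0000 14.8125]
BᵀPA = [-30.0000 7.5000; 9.1875 1.5000]
K = S⁻¹·BᵀPA = [-0.8249 0.4907; -0.6050 0.8301]
A−BK = [0.3052 -0.3673; -0.5925 0.7549]
AᵀP(A−BK) = [1.6224 -1.9054; -1.9054 2.3873]
P' = Q + AᵀP(A−BK) = [9.6224 4.0946; 4.0946 11.3873]
tr(P') = 21.0097

21.0097


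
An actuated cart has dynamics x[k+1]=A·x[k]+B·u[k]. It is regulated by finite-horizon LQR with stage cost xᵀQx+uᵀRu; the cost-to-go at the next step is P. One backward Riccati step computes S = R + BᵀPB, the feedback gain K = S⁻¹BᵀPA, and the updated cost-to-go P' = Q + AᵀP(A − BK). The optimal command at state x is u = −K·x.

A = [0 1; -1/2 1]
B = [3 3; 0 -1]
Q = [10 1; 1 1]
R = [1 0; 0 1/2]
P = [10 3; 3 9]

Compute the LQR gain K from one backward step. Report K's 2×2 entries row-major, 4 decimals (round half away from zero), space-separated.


BᵀP = [30.0000 9.0000; 27.0000 0.0000]
S = R + BᵀPB = [1 0; 0 1/2] + [90.0000 81.0000; 81.0000 81.0000] = [91.0000 81.0000; 81.0000 81.5000]
BᵀPA = [-4.5000 39.0000; 0.0000 27.0000]
K = S⁻¹·BᵀPA = [-0.4287 1.1590; 0.4261 -0.8206]
A−BK = [0.0079 -0.0152; -0.0739 0.1794]
AᵀP(A−BK) = [0.3209 -0.7846; -0.7846 1.9556]
P' = Q + AᵀP(A−BK) = [10.3209 0.2154; 0.2154 2.9556]
tr(P') = 13.2764

-0.4287 1.1590 0.4261 -0.8206


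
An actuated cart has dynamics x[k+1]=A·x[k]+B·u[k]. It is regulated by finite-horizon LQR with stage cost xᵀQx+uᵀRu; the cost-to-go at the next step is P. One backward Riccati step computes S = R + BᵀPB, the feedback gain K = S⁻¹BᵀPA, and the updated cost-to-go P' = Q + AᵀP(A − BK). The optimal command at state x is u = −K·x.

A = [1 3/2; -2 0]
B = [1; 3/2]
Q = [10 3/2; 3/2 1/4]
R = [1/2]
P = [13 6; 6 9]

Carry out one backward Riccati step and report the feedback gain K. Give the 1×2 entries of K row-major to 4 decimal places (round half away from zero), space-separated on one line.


BᵀP = [22.0000 19.5000]
S = R + BᵀPB = [1/2] + [51.2500] = [51.7500]
BᵀPA = [-17.0000 33.0000]
K = S⁻¹·BᵀPA = [-0.3285 0.6377]
A−BK = [1.3285 0.8623; -1.5072 -0.9565]
AᵀP(A−BK) = [19.4155 12.3406; 12.3406 8.2065]
P' = Q + AᵀP(A−BK) = [29.4155 13.8406; 13.8406 8.4565]
tr(P') = 37.8720

-0.3285 0.6377
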